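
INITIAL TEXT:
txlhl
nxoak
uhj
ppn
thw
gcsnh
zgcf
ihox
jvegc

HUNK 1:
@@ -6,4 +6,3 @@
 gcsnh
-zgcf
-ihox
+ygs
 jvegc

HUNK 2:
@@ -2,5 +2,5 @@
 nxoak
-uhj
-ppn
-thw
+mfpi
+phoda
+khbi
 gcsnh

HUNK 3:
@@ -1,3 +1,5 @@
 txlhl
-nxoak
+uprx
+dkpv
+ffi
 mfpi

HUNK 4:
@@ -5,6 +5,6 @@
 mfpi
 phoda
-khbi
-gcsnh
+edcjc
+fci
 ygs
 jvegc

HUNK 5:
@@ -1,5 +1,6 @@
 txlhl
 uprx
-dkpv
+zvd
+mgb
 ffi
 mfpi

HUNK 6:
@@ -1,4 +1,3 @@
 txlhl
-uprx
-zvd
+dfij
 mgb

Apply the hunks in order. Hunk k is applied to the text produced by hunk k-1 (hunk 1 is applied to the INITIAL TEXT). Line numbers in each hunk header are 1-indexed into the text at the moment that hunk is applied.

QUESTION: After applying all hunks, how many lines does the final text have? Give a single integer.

Answer: 10

Derivation:
Hunk 1: at line 6 remove [zgcf,ihox] add [ygs] -> 8 lines: txlhl nxoak uhj ppn thw gcsnh ygs jvegc
Hunk 2: at line 2 remove [uhj,ppn,thw] add [mfpi,phoda,khbi] -> 8 lines: txlhl nxoak mfpi phoda khbi gcsnh ygs jvegc
Hunk 3: at line 1 remove [nxoak] add [uprx,dkpv,ffi] -> 10 lines: txlhl uprx dkpv ffi mfpi phoda khbi gcsnh ygs jvegc
Hunk 4: at line 5 remove [khbi,gcsnh] add [edcjc,fci] -> 10 lines: txlhl uprx dkpv ffi mfpi phoda edcjc fci ygs jvegc
Hunk 5: at line 1 remove [dkpv] add [zvd,mgb] -> 11 lines: txlhl uprx zvd mgb ffi mfpi phoda edcjc fci ygs jvegc
Hunk 6: at line 1 remove [uprx,zvd] add [dfij] -> 10 lines: txlhl dfij mgb ffi mfpi phoda edcjc fci ygs jvegc
Final line count: 10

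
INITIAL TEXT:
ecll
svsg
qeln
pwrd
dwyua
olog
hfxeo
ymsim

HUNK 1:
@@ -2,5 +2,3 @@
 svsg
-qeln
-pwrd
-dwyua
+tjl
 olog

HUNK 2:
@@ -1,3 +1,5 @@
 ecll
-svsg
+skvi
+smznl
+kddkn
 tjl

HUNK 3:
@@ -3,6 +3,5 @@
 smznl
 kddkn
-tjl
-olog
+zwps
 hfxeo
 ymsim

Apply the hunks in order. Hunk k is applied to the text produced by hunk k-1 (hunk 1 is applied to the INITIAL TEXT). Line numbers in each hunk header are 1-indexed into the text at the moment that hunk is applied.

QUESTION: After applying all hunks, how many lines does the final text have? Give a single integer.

Hunk 1: at line 2 remove [qeln,pwrd,dwyua] add [tjl] -> 6 lines: ecll svsg tjl olog hfxeo ymsim
Hunk 2: at line 1 remove [svsg] add [skvi,smznl,kddkn] -> 8 lines: ecll skvi smznl kddkn tjl olog hfxeo ymsim
Hunk 3: at line 3 remove [tjl,olog] add [zwps] -> 7 lines: ecll skvi smznl kddkn zwps hfxeo ymsim
Final line count: 7

Answer: 7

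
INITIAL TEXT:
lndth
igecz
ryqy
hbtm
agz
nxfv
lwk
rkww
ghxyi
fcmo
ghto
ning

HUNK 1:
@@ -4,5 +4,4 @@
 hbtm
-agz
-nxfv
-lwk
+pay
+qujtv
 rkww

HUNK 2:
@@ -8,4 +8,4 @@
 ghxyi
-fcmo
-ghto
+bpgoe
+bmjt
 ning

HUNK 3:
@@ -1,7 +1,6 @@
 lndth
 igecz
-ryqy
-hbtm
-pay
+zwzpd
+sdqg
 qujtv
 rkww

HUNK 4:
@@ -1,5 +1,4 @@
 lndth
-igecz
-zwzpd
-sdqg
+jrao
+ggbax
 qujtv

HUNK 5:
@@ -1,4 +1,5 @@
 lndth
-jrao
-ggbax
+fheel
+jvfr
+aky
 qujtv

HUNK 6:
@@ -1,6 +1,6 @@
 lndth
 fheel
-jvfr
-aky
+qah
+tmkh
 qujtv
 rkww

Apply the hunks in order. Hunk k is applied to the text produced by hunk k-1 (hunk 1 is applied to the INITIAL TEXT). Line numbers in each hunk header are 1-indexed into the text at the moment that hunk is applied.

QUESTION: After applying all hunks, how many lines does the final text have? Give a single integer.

Answer: 10

Derivation:
Hunk 1: at line 4 remove [agz,nxfv,lwk] add [pay,qujtv] -> 11 lines: lndth igecz ryqy hbtm pay qujtv rkww ghxyi fcmo ghto ning
Hunk 2: at line 8 remove [fcmo,ghto] add [bpgoe,bmjt] -> 11 lines: lndth igecz ryqy hbtm pay qujtv rkww ghxyi bpgoe bmjt ning
Hunk 3: at line 1 remove [ryqy,hbtm,pay] add [zwzpd,sdqg] -> 10 lines: lndth igecz zwzpd sdqg qujtv rkww ghxyi bpgoe bmjt ning
Hunk 4: at line 1 remove [igecz,zwzpd,sdqg] add [jrao,ggbax] -> 9 lines: lndth jrao ggbax qujtv rkww ghxyi bpgoe bmjt ning
Hunk 5: at line 1 remove [jrao,ggbax] add [fheel,jvfr,aky] -> 10 lines: lndth fheel jvfr aky qujtv rkww ghxyi bpgoe bmjt ning
Hunk 6: at line 1 remove [jvfr,aky] add [qah,tmkh] -> 10 lines: lndth fheel qah tmkh qujtv rkww ghxyi bpgoe bmjt ning
Final line count: 10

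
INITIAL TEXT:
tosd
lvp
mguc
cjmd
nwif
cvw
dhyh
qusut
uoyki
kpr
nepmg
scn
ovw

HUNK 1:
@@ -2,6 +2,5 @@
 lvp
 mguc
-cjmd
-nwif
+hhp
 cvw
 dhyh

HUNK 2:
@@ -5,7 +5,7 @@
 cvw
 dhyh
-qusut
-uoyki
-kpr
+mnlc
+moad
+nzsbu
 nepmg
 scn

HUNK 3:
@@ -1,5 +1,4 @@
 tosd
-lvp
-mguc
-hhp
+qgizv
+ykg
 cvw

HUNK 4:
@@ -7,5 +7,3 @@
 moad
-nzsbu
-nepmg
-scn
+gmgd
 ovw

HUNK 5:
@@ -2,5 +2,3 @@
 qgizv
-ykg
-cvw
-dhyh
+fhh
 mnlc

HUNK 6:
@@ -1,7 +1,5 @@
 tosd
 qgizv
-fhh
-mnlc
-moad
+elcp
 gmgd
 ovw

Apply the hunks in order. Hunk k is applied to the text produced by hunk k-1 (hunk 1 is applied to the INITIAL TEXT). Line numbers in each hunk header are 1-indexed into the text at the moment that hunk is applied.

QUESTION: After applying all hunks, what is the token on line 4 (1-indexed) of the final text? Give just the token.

Hunk 1: at line 2 remove [cjmd,nwif] add [hhp] -> 12 lines: tosd lvp mguc hhp cvw dhyh qusut uoyki kpr nepmg scn ovw
Hunk 2: at line 5 remove [qusut,uoyki,kpr] add [mnlc,moad,nzsbu] -> 12 lines: tosd lvp mguc hhp cvw dhyh mnlc moad nzsbu nepmg scn ovw
Hunk 3: at line 1 remove [lvp,mguc,hhp] add [qgizv,ykg] -> 11 lines: tosd qgizv ykg cvw dhyh mnlc moad nzsbu nepmg scn ovw
Hunk 4: at line 7 remove [nzsbu,nepmg,scn] add [gmgd] -> 9 lines: tosd qgizv ykg cvw dhyh mnlc moad gmgd ovw
Hunk 5: at line 2 remove [ykg,cvw,dhyh] add [fhh] -> 7 lines: tosd qgizv fhh mnlc moad gmgd ovw
Hunk 6: at line 1 remove [fhh,mnlc,moad] add [elcp] -> 5 lines: tosd qgizv elcp gmgd ovw
Final line 4: gmgd

Answer: gmgd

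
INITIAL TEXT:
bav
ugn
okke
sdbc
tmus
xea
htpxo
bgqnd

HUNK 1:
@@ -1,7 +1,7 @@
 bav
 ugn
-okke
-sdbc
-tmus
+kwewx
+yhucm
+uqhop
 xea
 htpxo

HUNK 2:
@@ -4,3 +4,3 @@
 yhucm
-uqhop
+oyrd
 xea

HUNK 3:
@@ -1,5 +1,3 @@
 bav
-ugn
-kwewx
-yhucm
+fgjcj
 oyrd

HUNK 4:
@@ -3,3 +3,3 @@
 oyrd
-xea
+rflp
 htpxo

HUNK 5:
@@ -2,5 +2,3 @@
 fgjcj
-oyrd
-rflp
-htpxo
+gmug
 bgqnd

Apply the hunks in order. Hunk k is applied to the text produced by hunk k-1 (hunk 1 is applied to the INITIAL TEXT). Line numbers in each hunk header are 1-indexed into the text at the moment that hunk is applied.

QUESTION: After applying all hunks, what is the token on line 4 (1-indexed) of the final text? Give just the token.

Answer: bgqnd

Derivation:
Hunk 1: at line 1 remove [okke,sdbc,tmus] add [kwewx,yhucm,uqhop] -> 8 lines: bav ugn kwewx yhucm uqhop xea htpxo bgqnd
Hunk 2: at line 4 remove [uqhop] add [oyrd] -> 8 lines: bav ugn kwewx yhucm oyrd xea htpxo bgqnd
Hunk 3: at line 1 remove [ugn,kwewx,yhucm] add [fgjcj] -> 6 lines: bav fgjcj oyrd xea htpxo bgqnd
Hunk 4: at line 3 remove [xea] add [rflp] -> 6 lines: bav fgjcj oyrd rflp htpxo bgqnd
Hunk 5: at line 2 remove [oyrd,rflp,htpxo] add [gmug] -> 4 lines: bav fgjcj gmug bgqnd
Final line 4: bgqnd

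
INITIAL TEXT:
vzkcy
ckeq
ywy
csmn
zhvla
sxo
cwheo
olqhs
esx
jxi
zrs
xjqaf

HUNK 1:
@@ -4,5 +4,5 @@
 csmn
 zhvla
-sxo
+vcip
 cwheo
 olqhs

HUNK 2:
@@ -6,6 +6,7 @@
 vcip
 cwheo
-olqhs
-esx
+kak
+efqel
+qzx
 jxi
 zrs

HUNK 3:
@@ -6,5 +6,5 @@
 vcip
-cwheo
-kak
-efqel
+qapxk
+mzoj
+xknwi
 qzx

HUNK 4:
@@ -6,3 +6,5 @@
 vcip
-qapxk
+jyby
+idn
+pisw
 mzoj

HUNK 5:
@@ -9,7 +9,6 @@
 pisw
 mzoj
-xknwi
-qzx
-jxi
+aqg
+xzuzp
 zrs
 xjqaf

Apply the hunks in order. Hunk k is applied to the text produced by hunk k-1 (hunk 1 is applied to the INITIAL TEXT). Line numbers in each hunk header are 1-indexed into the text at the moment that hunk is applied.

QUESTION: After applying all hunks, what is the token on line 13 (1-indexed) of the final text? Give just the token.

Answer: zrs

Derivation:
Hunk 1: at line 4 remove [sxo] add [vcip] -> 12 lines: vzkcy ckeq ywy csmn zhvla vcip cwheo olqhs esx jxi zrs xjqaf
Hunk 2: at line 6 remove [olqhs,esx] add [kak,efqel,qzx] -> 13 lines: vzkcy ckeq ywy csmn zhvla vcip cwheo kak efqel qzx jxi zrs xjqaf
Hunk 3: at line 6 remove [cwheo,kak,efqel] add [qapxk,mzoj,xknwi] -> 13 lines: vzkcy ckeq ywy csmn zhvla vcip qapxk mzoj xknwi qzx jxi zrs xjqaf
Hunk 4: at line 6 remove [qapxk] add [jyby,idn,pisw] -> 15 lines: vzkcy ckeq ywy csmn zhvla vcip jyby idn pisw mzoj xknwi qzx jxi zrs xjqaf
Hunk 5: at line 9 remove [xknwi,qzx,jxi] add [aqg,xzuzp] -> 14 lines: vzkcy ckeq ywy csmn zhvla vcip jyby idn pisw mzoj aqg xzuzp zrs xjqaf
Final line 13: zrs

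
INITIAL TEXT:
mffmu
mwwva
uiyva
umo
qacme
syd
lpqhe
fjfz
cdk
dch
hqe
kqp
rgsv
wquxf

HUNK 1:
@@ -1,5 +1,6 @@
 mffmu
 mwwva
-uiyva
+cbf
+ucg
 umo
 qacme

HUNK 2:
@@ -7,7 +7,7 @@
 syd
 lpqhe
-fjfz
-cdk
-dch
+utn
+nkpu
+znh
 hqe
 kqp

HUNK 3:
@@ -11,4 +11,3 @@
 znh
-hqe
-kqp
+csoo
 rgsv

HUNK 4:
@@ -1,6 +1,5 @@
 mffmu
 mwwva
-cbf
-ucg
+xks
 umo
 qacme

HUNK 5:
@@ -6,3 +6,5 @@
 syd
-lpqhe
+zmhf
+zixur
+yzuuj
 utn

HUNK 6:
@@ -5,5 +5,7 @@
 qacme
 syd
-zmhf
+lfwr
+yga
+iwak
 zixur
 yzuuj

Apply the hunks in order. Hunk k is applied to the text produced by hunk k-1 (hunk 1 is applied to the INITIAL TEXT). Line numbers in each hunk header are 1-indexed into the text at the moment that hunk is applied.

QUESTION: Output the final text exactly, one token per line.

Hunk 1: at line 1 remove [uiyva] add [cbf,ucg] -> 15 lines: mffmu mwwva cbf ucg umo qacme syd lpqhe fjfz cdk dch hqe kqp rgsv wquxf
Hunk 2: at line 7 remove [fjfz,cdk,dch] add [utn,nkpu,znh] -> 15 lines: mffmu mwwva cbf ucg umo qacme syd lpqhe utn nkpu znh hqe kqp rgsv wquxf
Hunk 3: at line 11 remove [hqe,kqp] add [csoo] -> 14 lines: mffmu mwwva cbf ucg umo qacme syd lpqhe utn nkpu znh csoo rgsv wquxf
Hunk 4: at line 1 remove [cbf,ucg] add [xks] -> 13 lines: mffmu mwwva xks umo qacme syd lpqhe utn nkpu znh csoo rgsv wquxf
Hunk 5: at line 6 remove [lpqhe] add [zmhf,zixur,yzuuj] -> 15 lines: mffmu mwwva xks umo qacme syd zmhf zixur yzuuj utn nkpu znh csoo rgsv wquxf
Hunk 6: at line 5 remove [zmhf] add [lfwr,yga,iwak] -> 17 lines: mffmu mwwva xks umo qacme syd lfwr yga iwak zixur yzuuj utn nkpu znh csoo rgsv wquxf

Answer: mffmu
mwwva
xks
umo
qacme
syd
lfwr
yga
iwak
zixur
yzuuj
utn
nkpu
znh
csoo
rgsv
wquxf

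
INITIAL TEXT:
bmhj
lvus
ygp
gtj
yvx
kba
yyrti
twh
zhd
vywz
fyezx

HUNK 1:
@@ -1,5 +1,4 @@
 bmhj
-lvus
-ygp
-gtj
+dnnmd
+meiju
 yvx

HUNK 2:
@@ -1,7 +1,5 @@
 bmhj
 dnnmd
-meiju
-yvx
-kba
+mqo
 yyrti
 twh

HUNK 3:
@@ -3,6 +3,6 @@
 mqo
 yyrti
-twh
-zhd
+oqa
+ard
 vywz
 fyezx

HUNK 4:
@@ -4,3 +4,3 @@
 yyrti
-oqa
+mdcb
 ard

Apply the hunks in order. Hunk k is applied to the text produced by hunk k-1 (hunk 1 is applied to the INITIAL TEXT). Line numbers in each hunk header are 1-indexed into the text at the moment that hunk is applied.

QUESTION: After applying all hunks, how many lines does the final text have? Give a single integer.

Answer: 8

Derivation:
Hunk 1: at line 1 remove [lvus,ygp,gtj] add [dnnmd,meiju] -> 10 lines: bmhj dnnmd meiju yvx kba yyrti twh zhd vywz fyezx
Hunk 2: at line 1 remove [meiju,yvx,kba] add [mqo] -> 8 lines: bmhj dnnmd mqo yyrti twh zhd vywz fyezx
Hunk 3: at line 3 remove [twh,zhd] add [oqa,ard] -> 8 lines: bmhj dnnmd mqo yyrti oqa ard vywz fyezx
Hunk 4: at line 4 remove [oqa] add [mdcb] -> 8 lines: bmhj dnnmd mqo yyrti mdcb ard vywz fyezx
Final line count: 8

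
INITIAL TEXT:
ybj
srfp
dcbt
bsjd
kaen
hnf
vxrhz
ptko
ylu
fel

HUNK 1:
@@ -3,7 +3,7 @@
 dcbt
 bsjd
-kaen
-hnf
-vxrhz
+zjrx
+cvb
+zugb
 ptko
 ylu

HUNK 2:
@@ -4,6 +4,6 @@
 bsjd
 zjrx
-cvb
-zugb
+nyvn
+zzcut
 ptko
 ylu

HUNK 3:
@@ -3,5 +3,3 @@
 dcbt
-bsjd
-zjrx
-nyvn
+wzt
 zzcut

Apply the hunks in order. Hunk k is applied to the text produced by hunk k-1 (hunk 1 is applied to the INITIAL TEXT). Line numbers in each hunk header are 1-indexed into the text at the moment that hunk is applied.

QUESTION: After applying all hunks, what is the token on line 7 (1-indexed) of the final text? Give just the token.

Hunk 1: at line 3 remove [kaen,hnf,vxrhz] add [zjrx,cvb,zugb] -> 10 lines: ybj srfp dcbt bsjd zjrx cvb zugb ptko ylu fel
Hunk 2: at line 4 remove [cvb,zugb] add [nyvn,zzcut] -> 10 lines: ybj srfp dcbt bsjd zjrx nyvn zzcut ptko ylu fel
Hunk 3: at line 3 remove [bsjd,zjrx,nyvn] add [wzt] -> 8 lines: ybj srfp dcbt wzt zzcut ptko ylu fel
Final line 7: ylu

Answer: ylu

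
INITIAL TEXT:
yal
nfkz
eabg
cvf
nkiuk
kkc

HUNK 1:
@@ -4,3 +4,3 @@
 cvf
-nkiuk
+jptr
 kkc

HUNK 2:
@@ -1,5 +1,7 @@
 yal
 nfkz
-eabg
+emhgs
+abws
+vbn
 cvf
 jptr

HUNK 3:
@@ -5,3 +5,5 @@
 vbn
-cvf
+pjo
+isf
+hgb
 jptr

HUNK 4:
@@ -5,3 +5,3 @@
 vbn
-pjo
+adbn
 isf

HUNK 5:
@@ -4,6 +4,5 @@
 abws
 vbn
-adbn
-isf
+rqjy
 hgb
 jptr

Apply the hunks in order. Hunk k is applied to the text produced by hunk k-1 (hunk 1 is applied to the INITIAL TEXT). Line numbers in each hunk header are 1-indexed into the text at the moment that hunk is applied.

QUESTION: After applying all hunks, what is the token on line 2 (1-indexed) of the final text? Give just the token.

Hunk 1: at line 4 remove [nkiuk] add [jptr] -> 6 lines: yal nfkz eabg cvf jptr kkc
Hunk 2: at line 1 remove [eabg] add [emhgs,abws,vbn] -> 8 lines: yal nfkz emhgs abws vbn cvf jptr kkc
Hunk 3: at line 5 remove [cvf] add [pjo,isf,hgb] -> 10 lines: yal nfkz emhgs abws vbn pjo isf hgb jptr kkc
Hunk 4: at line 5 remove [pjo] add [adbn] -> 10 lines: yal nfkz emhgs abws vbn adbn isf hgb jptr kkc
Hunk 5: at line 4 remove [adbn,isf] add [rqjy] -> 9 lines: yal nfkz emhgs abws vbn rqjy hgb jptr kkc
Final line 2: nfkz

Answer: nfkz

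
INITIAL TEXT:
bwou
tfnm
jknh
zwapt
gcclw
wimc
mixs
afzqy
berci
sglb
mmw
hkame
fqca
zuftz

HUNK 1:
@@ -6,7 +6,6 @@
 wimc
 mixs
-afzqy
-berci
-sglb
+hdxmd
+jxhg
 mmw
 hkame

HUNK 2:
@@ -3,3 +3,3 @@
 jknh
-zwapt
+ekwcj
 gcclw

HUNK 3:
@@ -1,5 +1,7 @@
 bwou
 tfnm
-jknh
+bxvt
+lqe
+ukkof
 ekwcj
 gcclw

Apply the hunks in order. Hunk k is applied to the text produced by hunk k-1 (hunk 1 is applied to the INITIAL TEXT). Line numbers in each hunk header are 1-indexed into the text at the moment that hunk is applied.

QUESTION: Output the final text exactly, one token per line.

Answer: bwou
tfnm
bxvt
lqe
ukkof
ekwcj
gcclw
wimc
mixs
hdxmd
jxhg
mmw
hkame
fqca
zuftz

Derivation:
Hunk 1: at line 6 remove [afzqy,berci,sglb] add [hdxmd,jxhg] -> 13 lines: bwou tfnm jknh zwapt gcclw wimc mixs hdxmd jxhg mmw hkame fqca zuftz
Hunk 2: at line 3 remove [zwapt] add [ekwcj] -> 13 lines: bwou tfnm jknh ekwcj gcclw wimc mixs hdxmd jxhg mmw hkame fqca zuftz
Hunk 3: at line 1 remove [jknh] add [bxvt,lqe,ukkof] -> 15 lines: bwou tfnm bxvt lqe ukkof ekwcj gcclw wimc mixs hdxmd jxhg mmw hkame fqca zuftz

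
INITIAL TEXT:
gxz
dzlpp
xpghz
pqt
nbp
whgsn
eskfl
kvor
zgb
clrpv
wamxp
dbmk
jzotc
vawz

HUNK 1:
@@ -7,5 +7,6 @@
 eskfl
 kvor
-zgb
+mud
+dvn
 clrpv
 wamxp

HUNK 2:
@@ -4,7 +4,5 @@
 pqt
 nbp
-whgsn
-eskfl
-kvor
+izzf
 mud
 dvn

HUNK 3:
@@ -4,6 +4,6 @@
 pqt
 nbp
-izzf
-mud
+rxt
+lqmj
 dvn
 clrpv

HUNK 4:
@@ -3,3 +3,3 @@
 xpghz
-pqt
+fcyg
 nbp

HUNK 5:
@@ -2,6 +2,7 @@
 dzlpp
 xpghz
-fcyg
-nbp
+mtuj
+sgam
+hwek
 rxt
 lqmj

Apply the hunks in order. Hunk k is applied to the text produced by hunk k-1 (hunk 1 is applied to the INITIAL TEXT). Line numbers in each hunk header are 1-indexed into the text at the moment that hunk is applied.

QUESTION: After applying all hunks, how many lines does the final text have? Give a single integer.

Answer: 14

Derivation:
Hunk 1: at line 7 remove [zgb] add [mud,dvn] -> 15 lines: gxz dzlpp xpghz pqt nbp whgsn eskfl kvor mud dvn clrpv wamxp dbmk jzotc vawz
Hunk 2: at line 4 remove [whgsn,eskfl,kvor] add [izzf] -> 13 lines: gxz dzlpp xpghz pqt nbp izzf mud dvn clrpv wamxp dbmk jzotc vawz
Hunk 3: at line 4 remove [izzf,mud] add [rxt,lqmj] -> 13 lines: gxz dzlpp xpghz pqt nbp rxt lqmj dvn clrpv wamxp dbmk jzotc vawz
Hunk 4: at line 3 remove [pqt] add [fcyg] -> 13 lines: gxz dzlpp xpghz fcyg nbp rxt lqmj dvn clrpv wamxp dbmk jzotc vawz
Hunk 5: at line 2 remove [fcyg,nbp] add [mtuj,sgam,hwek] -> 14 lines: gxz dzlpp xpghz mtuj sgam hwek rxt lqmj dvn clrpv wamxp dbmk jzotc vawz
Final line count: 14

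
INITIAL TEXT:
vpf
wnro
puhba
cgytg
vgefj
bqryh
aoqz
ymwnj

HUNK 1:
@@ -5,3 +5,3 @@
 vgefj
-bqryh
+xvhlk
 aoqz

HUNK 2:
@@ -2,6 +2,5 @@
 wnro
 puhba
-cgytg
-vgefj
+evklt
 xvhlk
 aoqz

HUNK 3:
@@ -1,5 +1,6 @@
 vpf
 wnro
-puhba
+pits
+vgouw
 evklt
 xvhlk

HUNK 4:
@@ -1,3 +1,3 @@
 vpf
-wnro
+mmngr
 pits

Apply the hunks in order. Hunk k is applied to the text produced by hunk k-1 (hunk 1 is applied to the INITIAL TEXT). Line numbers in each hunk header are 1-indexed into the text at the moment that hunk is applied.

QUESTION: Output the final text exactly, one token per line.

Hunk 1: at line 5 remove [bqryh] add [xvhlk] -> 8 lines: vpf wnro puhba cgytg vgefj xvhlk aoqz ymwnj
Hunk 2: at line 2 remove [cgytg,vgefj] add [evklt] -> 7 lines: vpf wnro puhba evklt xvhlk aoqz ymwnj
Hunk 3: at line 1 remove [puhba] add [pits,vgouw] -> 8 lines: vpf wnro pits vgouw evklt xvhlk aoqz ymwnj
Hunk 4: at line 1 remove [wnro] add [mmngr] -> 8 lines: vpf mmngr pits vgouw evklt xvhlk aoqz ymwnj

Answer: vpf
mmngr
pits
vgouw
evklt
xvhlk
aoqz
ymwnj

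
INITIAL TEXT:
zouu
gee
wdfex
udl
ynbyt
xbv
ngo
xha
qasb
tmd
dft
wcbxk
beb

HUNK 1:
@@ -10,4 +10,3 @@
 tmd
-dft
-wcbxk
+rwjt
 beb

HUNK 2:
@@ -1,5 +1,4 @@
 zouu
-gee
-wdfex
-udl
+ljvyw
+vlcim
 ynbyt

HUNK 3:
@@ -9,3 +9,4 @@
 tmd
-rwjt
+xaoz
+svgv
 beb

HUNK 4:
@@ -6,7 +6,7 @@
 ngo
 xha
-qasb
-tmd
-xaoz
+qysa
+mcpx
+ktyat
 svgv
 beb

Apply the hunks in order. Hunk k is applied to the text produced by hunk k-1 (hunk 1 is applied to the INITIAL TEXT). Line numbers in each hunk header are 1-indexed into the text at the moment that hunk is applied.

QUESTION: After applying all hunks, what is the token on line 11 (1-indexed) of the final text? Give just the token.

Answer: svgv

Derivation:
Hunk 1: at line 10 remove [dft,wcbxk] add [rwjt] -> 12 lines: zouu gee wdfex udl ynbyt xbv ngo xha qasb tmd rwjt beb
Hunk 2: at line 1 remove [gee,wdfex,udl] add [ljvyw,vlcim] -> 11 lines: zouu ljvyw vlcim ynbyt xbv ngo xha qasb tmd rwjt beb
Hunk 3: at line 9 remove [rwjt] add [xaoz,svgv] -> 12 lines: zouu ljvyw vlcim ynbyt xbv ngo xha qasb tmd xaoz svgv beb
Hunk 4: at line 6 remove [qasb,tmd,xaoz] add [qysa,mcpx,ktyat] -> 12 lines: zouu ljvyw vlcim ynbyt xbv ngo xha qysa mcpx ktyat svgv beb
Final line 11: svgv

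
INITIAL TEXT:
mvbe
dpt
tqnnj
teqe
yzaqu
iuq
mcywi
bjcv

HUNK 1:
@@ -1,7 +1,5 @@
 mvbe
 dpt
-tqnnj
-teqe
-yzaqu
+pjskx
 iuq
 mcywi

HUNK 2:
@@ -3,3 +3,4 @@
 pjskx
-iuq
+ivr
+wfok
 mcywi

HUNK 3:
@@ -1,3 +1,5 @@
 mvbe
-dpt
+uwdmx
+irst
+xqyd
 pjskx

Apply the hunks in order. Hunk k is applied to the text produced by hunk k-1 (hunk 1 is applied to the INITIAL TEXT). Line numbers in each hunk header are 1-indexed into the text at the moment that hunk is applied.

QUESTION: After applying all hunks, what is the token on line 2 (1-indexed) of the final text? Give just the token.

Hunk 1: at line 1 remove [tqnnj,teqe,yzaqu] add [pjskx] -> 6 lines: mvbe dpt pjskx iuq mcywi bjcv
Hunk 2: at line 3 remove [iuq] add [ivr,wfok] -> 7 lines: mvbe dpt pjskx ivr wfok mcywi bjcv
Hunk 3: at line 1 remove [dpt] add [uwdmx,irst,xqyd] -> 9 lines: mvbe uwdmx irst xqyd pjskx ivr wfok mcywi bjcv
Final line 2: uwdmx

Answer: uwdmx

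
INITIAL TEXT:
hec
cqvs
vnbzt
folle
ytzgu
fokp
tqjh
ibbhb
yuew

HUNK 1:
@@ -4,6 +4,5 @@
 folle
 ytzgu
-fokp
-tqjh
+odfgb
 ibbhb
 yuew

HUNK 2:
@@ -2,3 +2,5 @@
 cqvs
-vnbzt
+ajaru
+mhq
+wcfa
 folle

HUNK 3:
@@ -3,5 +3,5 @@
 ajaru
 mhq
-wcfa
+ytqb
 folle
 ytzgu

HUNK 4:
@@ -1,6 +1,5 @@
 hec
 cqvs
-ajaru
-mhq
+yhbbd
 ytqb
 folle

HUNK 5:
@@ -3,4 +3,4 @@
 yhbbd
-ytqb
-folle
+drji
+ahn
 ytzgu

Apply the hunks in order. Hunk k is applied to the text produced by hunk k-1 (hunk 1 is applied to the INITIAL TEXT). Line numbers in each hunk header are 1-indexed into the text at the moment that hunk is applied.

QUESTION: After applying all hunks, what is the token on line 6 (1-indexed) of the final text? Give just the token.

Hunk 1: at line 4 remove [fokp,tqjh] add [odfgb] -> 8 lines: hec cqvs vnbzt folle ytzgu odfgb ibbhb yuew
Hunk 2: at line 2 remove [vnbzt] add [ajaru,mhq,wcfa] -> 10 lines: hec cqvs ajaru mhq wcfa folle ytzgu odfgb ibbhb yuew
Hunk 3: at line 3 remove [wcfa] add [ytqb] -> 10 lines: hec cqvs ajaru mhq ytqb folle ytzgu odfgb ibbhb yuew
Hunk 4: at line 1 remove [ajaru,mhq] add [yhbbd] -> 9 lines: hec cqvs yhbbd ytqb folle ytzgu odfgb ibbhb yuew
Hunk 5: at line 3 remove [ytqb,folle] add [drji,ahn] -> 9 lines: hec cqvs yhbbd drji ahn ytzgu odfgb ibbhb yuew
Final line 6: ytzgu

Answer: ytzgu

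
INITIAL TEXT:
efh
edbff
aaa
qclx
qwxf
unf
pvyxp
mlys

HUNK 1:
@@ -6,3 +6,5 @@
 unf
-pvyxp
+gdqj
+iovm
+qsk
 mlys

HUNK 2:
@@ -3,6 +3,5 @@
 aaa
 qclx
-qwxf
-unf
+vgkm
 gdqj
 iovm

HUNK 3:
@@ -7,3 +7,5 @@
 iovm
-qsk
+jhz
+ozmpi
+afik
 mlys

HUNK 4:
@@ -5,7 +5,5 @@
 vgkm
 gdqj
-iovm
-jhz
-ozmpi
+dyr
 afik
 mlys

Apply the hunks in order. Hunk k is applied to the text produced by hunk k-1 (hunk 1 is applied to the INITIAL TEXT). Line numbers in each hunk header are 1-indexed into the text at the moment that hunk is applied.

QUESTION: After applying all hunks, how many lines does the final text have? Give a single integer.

Answer: 9

Derivation:
Hunk 1: at line 6 remove [pvyxp] add [gdqj,iovm,qsk] -> 10 lines: efh edbff aaa qclx qwxf unf gdqj iovm qsk mlys
Hunk 2: at line 3 remove [qwxf,unf] add [vgkm] -> 9 lines: efh edbff aaa qclx vgkm gdqj iovm qsk mlys
Hunk 3: at line 7 remove [qsk] add [jhz,ozmpi,afik] -> 11 lines: efh edbff aaa qclx vgkm gdqj iovm jhz ozmpi afik mlys
Hunk 4: at line 5 remove [iovm,jhz,ozmpi] add [dyr] -> 9 lines: efh edbff aaa qclx vgkm gdqj dyr afik mlys
Final line count: 9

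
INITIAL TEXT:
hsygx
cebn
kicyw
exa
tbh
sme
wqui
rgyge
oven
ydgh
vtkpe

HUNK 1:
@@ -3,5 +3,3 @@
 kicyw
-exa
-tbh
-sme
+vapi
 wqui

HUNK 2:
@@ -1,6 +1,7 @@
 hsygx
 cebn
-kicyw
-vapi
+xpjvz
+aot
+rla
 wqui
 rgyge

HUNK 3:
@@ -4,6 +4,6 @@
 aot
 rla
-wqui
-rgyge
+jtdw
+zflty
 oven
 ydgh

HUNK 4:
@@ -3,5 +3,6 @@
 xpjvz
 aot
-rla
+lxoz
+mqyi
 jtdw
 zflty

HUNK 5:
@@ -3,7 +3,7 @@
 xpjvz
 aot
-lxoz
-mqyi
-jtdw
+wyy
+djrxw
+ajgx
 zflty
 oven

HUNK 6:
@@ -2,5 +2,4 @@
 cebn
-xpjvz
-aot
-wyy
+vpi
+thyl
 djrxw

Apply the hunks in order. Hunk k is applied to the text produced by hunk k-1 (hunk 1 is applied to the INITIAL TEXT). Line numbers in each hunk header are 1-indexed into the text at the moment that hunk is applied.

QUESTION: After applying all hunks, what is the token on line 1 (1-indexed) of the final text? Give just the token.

Hunk 1: at line 3 remove [exa,tbh,sme] add [vapi] -> 9 lines: hsygx cebn kicyw vapi wqui rgyge oven ydgh vtkpe
Hunk 2: at line 1 remove [kicyw,vapi] add [xpjvz,aot,rla] -> 10 lines: hsygx cebn xpjvz aot rla wqui rgyge oven ydgh vtkpe
Hunk 3: at line 4 remove [wqui,rgyge] add [jtdw,zflty] -> 10 lines: hsygx cebn xpjvz aot rla jtdw zflty oven ydgh vtkpe
Hunk 4: at line 3 remove [rla] add [lxoz,mqyi] -> 11 lines: hsygx cebn xpjvz aot lxoz mqyi jtdw zflty oven ydgh vtkpe
Hunk 5: at line 3 remove [lxoz,mqyi,jtdw] add [wyy,djrxw,ajgx] -> 11 lines: hsygx cebn xpjvz aot wyy djrxw ajgx zflty oven ydgh vtkpe
Hunk 6: at line 2 remove [xpjvz,aot,wyy] add [vpi,thyl] -> 10 lines: hsygx cebn vpi thyl djrxw ajgx zflty oven ydgh vtkpe
Final line 1: hsygx

Answer: hsygx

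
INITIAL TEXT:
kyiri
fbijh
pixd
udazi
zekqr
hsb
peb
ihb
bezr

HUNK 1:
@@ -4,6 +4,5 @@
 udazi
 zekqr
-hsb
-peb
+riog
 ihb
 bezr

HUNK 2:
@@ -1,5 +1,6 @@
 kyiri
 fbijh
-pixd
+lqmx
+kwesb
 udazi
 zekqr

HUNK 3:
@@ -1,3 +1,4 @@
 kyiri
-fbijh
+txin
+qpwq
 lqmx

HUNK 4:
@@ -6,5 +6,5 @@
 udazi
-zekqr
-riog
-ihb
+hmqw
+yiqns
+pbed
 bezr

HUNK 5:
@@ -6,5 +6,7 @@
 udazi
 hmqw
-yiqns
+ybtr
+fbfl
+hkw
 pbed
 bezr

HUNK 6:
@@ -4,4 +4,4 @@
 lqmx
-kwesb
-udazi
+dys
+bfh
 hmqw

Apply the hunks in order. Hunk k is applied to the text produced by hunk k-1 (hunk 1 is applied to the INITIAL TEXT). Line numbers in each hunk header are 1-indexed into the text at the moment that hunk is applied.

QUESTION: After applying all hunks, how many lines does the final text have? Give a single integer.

Answer: 12

Derivation:
Hunk 1: at line 4 remove [hsb,peb] add [riog] -> 8 lines: kyiri fbijh pixd udazi zekqr riog ihb bezr
Hunk 2: at line 1 remove [pixd] add [lqmx,kwesb] -> 9 lines: kyiri fbijh lqmx kwesb udazi zekqr riog ihb bezr
Hunk 3: at line 1 remove [fbijh] add [txin,qpwq] -> 10 lines: kyiri txin qpwq lqmx kwesb udazi zekqr riog ihb bezr
Hunk 4: at line 6 remove [zekqr,riog,ihb] add [hmqw,yiqns,pbed] -> 10 lines: kyiri txin qpwq lqmx kwesb udazi hmqw yiqns pbed bezr
Hunk 5: at line 6 remove [yiqns] add [ybtr,fbfl,hkw] -> 12 lines: kyiri txin qpwq lqmx kwesb udazi hmqw ybtr fbfl hkw pbed bezr
Hunk 6: at line 4 remove [kwesb,udazi] add [dys,bfh] -> 12 lines: kyiri txin qpwq lqmx dys bfh hmqw ybtr fbfl hkw pbed bezr
Final line count: 12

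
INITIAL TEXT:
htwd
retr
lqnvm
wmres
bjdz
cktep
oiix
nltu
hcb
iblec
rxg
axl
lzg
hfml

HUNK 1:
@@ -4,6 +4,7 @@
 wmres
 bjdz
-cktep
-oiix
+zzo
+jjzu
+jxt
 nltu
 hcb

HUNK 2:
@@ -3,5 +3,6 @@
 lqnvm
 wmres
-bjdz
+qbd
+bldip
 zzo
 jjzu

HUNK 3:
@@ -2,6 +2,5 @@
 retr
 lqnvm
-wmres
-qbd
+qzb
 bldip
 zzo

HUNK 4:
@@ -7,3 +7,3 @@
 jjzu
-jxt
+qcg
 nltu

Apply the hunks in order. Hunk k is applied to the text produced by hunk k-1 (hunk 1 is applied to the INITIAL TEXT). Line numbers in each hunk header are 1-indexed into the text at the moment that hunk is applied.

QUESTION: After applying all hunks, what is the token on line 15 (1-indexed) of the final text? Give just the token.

Hunk 1: at line 4 remove [cktep,oiix] add [zzo,jjzu,jxt] -> 15 lines: htwd retr lqnvm wmres bjdz zzo jjzu jxt nltu hcb iblec rxg axl lzg hfml
Hunk 2: at line 3 remove [bjdz] add [qbd,bldip] -> 16 lines: htwd retr lqnvm wmres qbd bldip zzo jjzu jxt nltu hcb iblec rxg axl lzg hfml
Hunk 3: at line 2 remove [wmres,qbd] add [qzb] -> 15 lines: htwd retr lqnvm qzb bldip zzo jjzu jxt nltu hcb iblec rxg axl lzg hfml
Hunk 4: at line 7 remove [jxt] add [qcg] -> 15 lines: htwd retr lqnvm qzb bldip zzo jjzu qcg nltu hcb iblec rxg axl lzg hfml
Final line 15: hfml

Answer: hfml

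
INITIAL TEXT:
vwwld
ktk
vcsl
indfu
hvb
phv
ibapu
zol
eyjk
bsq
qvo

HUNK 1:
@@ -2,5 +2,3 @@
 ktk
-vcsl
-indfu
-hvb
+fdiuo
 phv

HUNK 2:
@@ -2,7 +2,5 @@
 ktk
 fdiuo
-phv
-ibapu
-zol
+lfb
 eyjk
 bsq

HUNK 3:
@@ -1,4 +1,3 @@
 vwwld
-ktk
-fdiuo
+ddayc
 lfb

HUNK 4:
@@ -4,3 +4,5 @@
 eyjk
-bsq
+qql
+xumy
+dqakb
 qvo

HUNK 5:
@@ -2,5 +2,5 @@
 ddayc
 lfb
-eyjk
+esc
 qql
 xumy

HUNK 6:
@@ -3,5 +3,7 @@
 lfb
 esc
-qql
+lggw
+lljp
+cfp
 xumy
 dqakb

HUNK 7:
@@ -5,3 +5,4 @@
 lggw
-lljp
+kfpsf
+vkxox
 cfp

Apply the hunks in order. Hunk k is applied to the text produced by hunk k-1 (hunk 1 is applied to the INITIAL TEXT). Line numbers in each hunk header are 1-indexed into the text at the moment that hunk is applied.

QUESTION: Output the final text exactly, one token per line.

Hunk 1: at line 2 remove [vcsl,indfu,hvb] add [fdiuo] -> 9 lines: vwwld ktk fdiuo phv ibapu zol eyjk bsq qvo
Hunk 2: at line 2 remove [phv,ibapu,zol] add [lfb] -> 7 lines: vwwld ktk fdiuo lfb eyjk bsq qvo
Hunk 3: at line 1 remove [ktk,fdiuo] add [ddayc] -> 6 lines: vwwld ddayc lfb eyjk bsq qvo
Hunk 4: at line 4 remove [bsq] add [qql,xumy,dqakb] -> 8 lines: vwwld ddayc lfb eyjk qql xumy dqakb qvo
Hunk 5: at line 2 remove [eyjk] add [esc] -> 8 lines: vwwld ddayc lfb esc qql xumy dqakb qvo
Hunk 6: at line 3 remove [qql] add [lggw,lljp,cfp] -> 10 lines: vwwld ddayc lfb esc lggw lljp cfp xumy dqakb qvo
Hunk 7: at line 5 remove [lljp] add [kfpsf,vkxox] -> 11 lines: vwwld ddayc lfb esc lggw kfpsf vkxox cfp xumy dqakb qvo

Answer: vwwld
ddayc
lfb
esc
lggw
kfpsf
vkxox
cfp
xumy
dqakb
qvo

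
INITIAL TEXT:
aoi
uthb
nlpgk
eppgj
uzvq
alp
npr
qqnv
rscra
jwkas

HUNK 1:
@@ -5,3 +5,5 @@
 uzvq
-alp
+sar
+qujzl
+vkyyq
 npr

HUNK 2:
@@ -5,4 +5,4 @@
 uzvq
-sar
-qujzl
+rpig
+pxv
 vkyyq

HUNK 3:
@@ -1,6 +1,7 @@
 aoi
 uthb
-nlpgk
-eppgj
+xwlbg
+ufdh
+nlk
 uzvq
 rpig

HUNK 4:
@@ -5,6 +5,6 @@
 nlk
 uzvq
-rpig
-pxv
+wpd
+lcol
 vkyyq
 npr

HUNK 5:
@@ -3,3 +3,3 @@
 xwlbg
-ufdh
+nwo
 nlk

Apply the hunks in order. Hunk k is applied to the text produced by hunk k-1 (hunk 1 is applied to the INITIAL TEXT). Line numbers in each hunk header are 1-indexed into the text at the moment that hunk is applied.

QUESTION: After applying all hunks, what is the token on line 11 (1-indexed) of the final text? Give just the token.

Hunk 1: at line 5 remove [alp] add [sar,qujzl,vkyyq] -> 12 lines: aoi uthb nlpgk eppgj uzvq sar qujzl vkyyq npr qqnv rscra jwkas
Hunk 2: at line 5 remove [sar,qujzl] add [rpig,pxv] -> 12 lines: aoi uthb nlpgk eppgj uzvq rpig pxv vkyyq npr qqnv rscra jwkas
Hunk 3: at line 1 remove [nlpgk,eppgj] add [xwlbg,ufdh,nlk] -> 13 lines: aoi uthb xwlbg ufdh nlk uzvq rpig pxv vkyyq npr qqnv rscra jwkas
Hunk 4: at line 5 remove [rpig,pxv] add [wpd,lcol] -> 13 lines: aoi uthb xwlbg ufdh nlk uzvq wpd lcol vkyyq npr qqnv rscra jwkas
Hunk 5: at line 3 remove [ufdh] add [nwo] -> 13 lines: aoi uthb xwlbg nwo nlk uzvq wpd lcol vkyyq npr qqnv rscra jwkas
Final line 11: qqnv

Answer: qqnv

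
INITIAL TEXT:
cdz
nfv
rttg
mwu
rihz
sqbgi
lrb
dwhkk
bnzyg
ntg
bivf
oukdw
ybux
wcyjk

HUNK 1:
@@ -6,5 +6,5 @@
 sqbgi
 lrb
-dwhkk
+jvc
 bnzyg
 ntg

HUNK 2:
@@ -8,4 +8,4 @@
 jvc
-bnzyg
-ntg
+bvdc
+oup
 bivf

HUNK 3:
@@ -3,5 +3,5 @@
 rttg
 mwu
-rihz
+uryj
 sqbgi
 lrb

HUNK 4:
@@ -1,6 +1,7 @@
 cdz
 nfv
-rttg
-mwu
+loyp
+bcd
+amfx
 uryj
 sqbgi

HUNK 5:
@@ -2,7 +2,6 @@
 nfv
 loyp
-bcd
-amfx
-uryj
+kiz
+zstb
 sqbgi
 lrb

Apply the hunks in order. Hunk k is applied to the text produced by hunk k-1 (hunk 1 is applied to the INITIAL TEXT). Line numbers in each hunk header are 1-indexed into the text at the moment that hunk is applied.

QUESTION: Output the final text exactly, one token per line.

Hunk 1: at line 6 remove [dwhkk] add [jvc] -> 14 lines: cdz nfv rttg mwu rihz sqbgi lrb jvc bnzyg ntg bivf oukdw ybux wcyjk
Hunk 2: at line 8 remove [bnzyg,ntg] add [bvdc,oup] -> 14 lines: cdz nfv rttg mwu rihz sqbgi lrb jvc bvdc oup bivf oukdw ybux wcyjk
Hunk 3: at line 3 remove [rihz] add [uryj] -> 14 lines: cdz nfv rttg mwu uryj sqbgi lrb jvc bvdc oup bivf oukdw ybux wcyjk
Hunk 4: at line 1 remove [rttg,mwu] add [loyp,bcd,amfx] -> 15 lines: cdz nfv loyp bcd amfx uryj sqbgi lrb jvc bvdc oup bivf oukdw ybux wcyjk
Hunk 5: at line 2 remove [bcd,amfx,uryj] add [kiz,zstb] -> 14 lines: cdz nfv loyp kiz zstb sqbgi lrb jvc bvdc oup bivf oukdw ybux wcyjk

Answer: cdz
nfv
loyp
kiz
zstb
sqbgi
lrb
jvc
bvdc
oup
bivf
oukdw
ybux
wcyjk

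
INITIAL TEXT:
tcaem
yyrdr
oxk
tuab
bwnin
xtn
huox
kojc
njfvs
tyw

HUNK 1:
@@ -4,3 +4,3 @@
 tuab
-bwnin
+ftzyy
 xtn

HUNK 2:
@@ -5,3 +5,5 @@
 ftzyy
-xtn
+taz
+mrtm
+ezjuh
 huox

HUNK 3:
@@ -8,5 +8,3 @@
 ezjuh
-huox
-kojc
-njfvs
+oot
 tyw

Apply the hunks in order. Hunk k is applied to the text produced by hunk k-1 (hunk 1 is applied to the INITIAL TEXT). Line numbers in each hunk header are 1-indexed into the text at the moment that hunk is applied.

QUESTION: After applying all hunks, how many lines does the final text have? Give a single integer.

Hunk 1: at line 4 remove [bwnin] add [ftzyy] -> 10 lines: tcaem yyrdr oxk tuab ftzyy xtn huox kojc njfvs tyw
Hunk 2: at line 5 remove [xtn] add [taz,mrtm,ezjuh] -> 12 lines: tcaem yyrdr oxk tuab ftzyy taz mrtm ezjuh huox kojc njfvs tyw
Hunk 3: at line 8 remove [huox,kojc,njfvs] add [oot] -> 10 lines: tcaem yyrdr oxk tuab ftzyy taz mrtm ezjuh oot tyw
Final line count: 10

Answer: 10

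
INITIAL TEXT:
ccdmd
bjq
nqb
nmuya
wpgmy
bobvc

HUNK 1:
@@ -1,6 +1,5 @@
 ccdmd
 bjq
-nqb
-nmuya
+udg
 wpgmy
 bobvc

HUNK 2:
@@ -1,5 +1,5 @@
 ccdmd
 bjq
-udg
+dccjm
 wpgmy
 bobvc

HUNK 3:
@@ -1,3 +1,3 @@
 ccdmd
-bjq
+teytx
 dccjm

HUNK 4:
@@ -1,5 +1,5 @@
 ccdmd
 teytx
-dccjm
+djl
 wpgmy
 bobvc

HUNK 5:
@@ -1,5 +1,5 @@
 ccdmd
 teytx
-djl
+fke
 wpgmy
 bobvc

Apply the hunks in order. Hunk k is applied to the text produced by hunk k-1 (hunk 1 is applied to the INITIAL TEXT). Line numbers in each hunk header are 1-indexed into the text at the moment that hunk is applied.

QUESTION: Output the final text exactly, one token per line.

Hunk 1: at line 1 remove [nqb,nmuya] add [udg] -> 5 lines: ccdmd bjq udg wpgmy bobvc
Hunk 2: at line 1 remove [udg] add [dccjm] -> 5 lines: ccdmd bjq dccjm wpgmy bobvc
Hunk 3: at line 1 remove [bjq] add [teytx] -> 5 lines: ccdmd teytx dccjm wpgmy bobvc
Hunk 4: at line 1 remove [dccjm] add [djl] -> 5 lines: ccdmd teytx djl wpgmy bobvc
Hunk 5: at line 1 remove [djl] add [fke] -> 5 lines: ccdmd teytx fke wpgmy bobvc

Answer: ccdmd
teytx
fke
wpgmy
bobvc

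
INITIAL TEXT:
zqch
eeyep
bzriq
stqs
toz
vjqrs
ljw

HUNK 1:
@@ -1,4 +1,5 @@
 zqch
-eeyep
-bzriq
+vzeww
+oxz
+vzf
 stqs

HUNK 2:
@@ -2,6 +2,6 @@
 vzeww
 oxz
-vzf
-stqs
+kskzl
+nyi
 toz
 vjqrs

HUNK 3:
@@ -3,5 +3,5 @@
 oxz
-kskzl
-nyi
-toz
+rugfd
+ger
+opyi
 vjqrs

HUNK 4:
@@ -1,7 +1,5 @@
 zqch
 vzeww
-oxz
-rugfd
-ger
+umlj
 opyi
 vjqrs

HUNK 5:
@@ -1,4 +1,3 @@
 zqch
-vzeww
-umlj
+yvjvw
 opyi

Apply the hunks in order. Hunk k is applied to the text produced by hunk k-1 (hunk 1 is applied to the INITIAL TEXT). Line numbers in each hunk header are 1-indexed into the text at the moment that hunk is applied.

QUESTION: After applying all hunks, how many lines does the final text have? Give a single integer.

Answer: 5

Derivation:
Hunk 1: at line 1 remove [eeyep,bzriq] add [vzeww,oxz,vzf] -> 8 lines: zqch vzeww oxz vzf stqs toz vjqrs ljw
Hunk 2: at line 2 remove [vzf,stqs] add [kskzl,nyi] -> 8 lines: zqch vzeww oxz kskzl nyi toz vjqrs ljw
Hunk 3: at line 3 remove [kskzl,nyi,toz] add [rugfd,ger,opyi] -> 8 lines: zqch vzeww oxz rugfd ger opyi vjqrs ljw
Hunk 4: at line 1 remove [oxz,rugfd,ger] add [umlj] -> 6 lines: zqch vzeww umlj opyi vjqrs ljw
Hunk 5: at line 1 remove [vzeww,umlj] add [yvjvw] -> 5 lines: zqch yvjvw opyi vjqrs ljw
Final line count: 5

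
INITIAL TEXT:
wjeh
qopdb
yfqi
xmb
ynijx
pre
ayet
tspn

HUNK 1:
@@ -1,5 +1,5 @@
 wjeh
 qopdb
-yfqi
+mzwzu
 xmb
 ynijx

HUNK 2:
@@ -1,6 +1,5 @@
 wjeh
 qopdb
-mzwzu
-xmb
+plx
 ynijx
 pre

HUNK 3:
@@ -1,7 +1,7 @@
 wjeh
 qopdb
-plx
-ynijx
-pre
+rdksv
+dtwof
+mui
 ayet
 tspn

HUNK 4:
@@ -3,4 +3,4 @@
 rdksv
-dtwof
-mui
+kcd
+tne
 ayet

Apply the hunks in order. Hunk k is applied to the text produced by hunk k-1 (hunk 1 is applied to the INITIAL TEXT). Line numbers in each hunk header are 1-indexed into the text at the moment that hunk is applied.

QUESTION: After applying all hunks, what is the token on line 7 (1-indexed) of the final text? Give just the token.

Hunk 1: at line 1 remove [yfqi] add [mzwzu] -> 8 lines: wjeh qopdb mzwzu xmb ynijx pre ayet tspn
Hunk 2: at line 1 remove [mzwzu,xmb] add [plx] -> 7 lines: wjeh qopdb plx ynijx pre ayet tspn
Hunk 3: at line 1 remove [plx,ynijx,pre] add [rdksv,dtwof,mui] -> 7 lines: wjeh qopdb rdksv dtwof mui ayet tspn
Hunk 4: at line 3 remove [dtwof,mui] add [kcd,tne] -> 7 lines: wjeh qopdb rdksv kcd tne ayet tspn
Final line 7: tspn

Answer: tspn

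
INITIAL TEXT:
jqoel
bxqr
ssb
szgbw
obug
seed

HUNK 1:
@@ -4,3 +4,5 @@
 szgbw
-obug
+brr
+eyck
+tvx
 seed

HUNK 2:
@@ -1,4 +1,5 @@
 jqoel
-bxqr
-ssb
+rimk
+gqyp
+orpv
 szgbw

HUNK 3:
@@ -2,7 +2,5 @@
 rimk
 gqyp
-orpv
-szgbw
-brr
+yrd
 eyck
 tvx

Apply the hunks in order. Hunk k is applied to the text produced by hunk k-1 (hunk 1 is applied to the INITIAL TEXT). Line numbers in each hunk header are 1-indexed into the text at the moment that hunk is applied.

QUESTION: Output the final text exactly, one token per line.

Hunk 1: at line 4 remove [obug] add [brr,eyck,tvx] -> 8 lines: jqoel bxqr ssb szgbw brr eyck tvx seed
Hunk 2: at line 1 remove [bxqr,ssb] add [rimk,gqyp,orpv] -> 9 lines: jqoel rimk gqyp orpv szgbw brr eyck tvx seed
Hunk 3: at line 2 remove [orpv,szgbw,brr] add [yrd] -> 7 lines: jqoel rimk gqyp yrd eyck tvx seed

Answer: jqoel
rimk
gqyp
yrd
eyck
tvx
seed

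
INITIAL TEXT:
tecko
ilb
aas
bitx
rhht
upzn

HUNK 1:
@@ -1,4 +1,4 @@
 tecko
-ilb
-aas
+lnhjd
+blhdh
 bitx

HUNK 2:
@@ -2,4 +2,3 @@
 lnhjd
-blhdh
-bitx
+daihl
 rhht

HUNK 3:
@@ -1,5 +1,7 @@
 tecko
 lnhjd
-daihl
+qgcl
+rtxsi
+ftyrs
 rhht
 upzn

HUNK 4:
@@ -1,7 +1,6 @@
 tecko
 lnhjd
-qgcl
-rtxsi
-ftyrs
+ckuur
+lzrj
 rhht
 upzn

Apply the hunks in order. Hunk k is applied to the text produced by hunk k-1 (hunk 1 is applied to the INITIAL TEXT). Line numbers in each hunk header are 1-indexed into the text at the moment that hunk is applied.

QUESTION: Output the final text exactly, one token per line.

Hunk 1: at line 1 remove [ilb,aas] add [lnhjd,blhdh] -> 6 lines: tecko lnhjd blhdh bitx rhht upzn
Hunk 2: at line 2 remove [blhdh,bitx] add [daihl] -> 5 lines: tecko lnhjd daihl rhht upzn
Hunk 3: at line 1 remove [daihl] add [qgcl,rtxsi,ftyrs] -> 7 lines: tecko lnhjd qgcl rtxsi ftyrs rhht upzn
Hunk 4: at line 1 remove [qgcl,rtxsi,ftyrs] add [ckuur,lzrj] -> 6 lines: tecko lnhjd ckuur lzrj rhht upzn

Answer: tecko
lnhjd
ckuur
lzrj
rhht
upzn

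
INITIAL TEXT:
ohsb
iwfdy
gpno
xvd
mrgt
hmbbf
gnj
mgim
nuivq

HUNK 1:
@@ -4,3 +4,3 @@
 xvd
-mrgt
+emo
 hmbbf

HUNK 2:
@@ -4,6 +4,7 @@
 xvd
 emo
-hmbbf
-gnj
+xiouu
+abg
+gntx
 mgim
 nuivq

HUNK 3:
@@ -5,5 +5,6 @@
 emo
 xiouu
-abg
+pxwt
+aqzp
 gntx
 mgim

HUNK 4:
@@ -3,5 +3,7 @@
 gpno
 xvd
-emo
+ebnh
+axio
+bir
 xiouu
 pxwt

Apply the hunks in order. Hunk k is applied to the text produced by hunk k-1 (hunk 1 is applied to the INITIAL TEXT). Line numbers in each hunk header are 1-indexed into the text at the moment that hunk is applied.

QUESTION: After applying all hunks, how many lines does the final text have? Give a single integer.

Answer: 13

Derivation:
Hunk 1: at line 4 remove [mrgt] add [emo] -> 9 lines: ohsb iwfdy gpno xvd emo hmbbf gnj mgim nuivq
Hunk 2: at line 4 remove [hmbbf,gnj] add [xiouu,abg,gntx] -> 10 lines: ohsb iwfdy gpno xvd emo xiouu abg gntx mgim nuivq
Hunk 3: at line 5 remove [abg] add [pxwt,aqzp] -> 11 lines: ohsb iwfdy gpno xvd emo xiouu pxwt aqzp gntx mgim nuivq
Hunk 4: at line 3 remove [emo] add [ebnh,axio,bir] -> 13 lines: ohsb iwfdy gpno xvd ebnh axio bir xiouu pxwt aqzp gntx mgim nuivq
Final line count: 13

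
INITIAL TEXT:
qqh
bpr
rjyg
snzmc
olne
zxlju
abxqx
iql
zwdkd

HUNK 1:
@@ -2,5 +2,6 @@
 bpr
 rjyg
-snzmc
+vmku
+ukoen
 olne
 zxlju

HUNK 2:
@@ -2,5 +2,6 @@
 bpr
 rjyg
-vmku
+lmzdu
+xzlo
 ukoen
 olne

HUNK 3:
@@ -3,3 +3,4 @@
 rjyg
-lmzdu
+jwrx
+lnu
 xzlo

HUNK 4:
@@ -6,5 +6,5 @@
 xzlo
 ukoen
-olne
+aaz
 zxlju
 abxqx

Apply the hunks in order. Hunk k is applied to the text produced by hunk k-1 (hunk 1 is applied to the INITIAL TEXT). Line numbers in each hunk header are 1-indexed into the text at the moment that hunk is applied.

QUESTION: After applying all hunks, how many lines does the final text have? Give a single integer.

Answer: 12

Derivation:
Hunk 1: at line 2 remove [snzmc] add [vmku,ukoen] -> 10 lines: qqh bpr rjyg vmku ukoen olne zxlju abxqx iql zwdkd
Hunk 2: at line 2 remove [vmku] add [lmzdu,xzlo] -> 11 lines: qqh bpr rjyg lmzdu xzlo ukoen olne zxlju abxqx iql zwdkd
Hunk 3: at line 3 remove [lmzdu] add [jwrx,lnu] -> 12 lines: qqh bpr rjyg jwrx lnu xzlo ukoen olne zxlju abxqx iql zwdkd
Hunk 4: at line 6 remove [olne] add [aaz] -> 12 lines: qqh bpr rjyg jwrx lnu xzlo ukoen aaz zxlju abxqx iql zwdkd
Final line count: 12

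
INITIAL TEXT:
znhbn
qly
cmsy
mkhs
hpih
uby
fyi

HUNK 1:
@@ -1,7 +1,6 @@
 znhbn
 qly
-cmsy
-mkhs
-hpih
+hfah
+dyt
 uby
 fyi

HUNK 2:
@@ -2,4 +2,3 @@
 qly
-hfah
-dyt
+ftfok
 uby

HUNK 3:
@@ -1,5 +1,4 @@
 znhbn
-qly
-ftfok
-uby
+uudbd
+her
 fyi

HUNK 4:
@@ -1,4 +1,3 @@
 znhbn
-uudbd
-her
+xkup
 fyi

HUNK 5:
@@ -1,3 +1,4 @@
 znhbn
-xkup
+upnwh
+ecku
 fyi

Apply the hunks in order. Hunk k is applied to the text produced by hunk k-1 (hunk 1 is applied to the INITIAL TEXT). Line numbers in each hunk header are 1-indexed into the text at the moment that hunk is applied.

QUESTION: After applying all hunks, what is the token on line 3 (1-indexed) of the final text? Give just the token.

Hunk 1: at line 1 remove [cmsy,mkhs,hpih] add [hfah,dyt] -> 6 lines: znhbn qly hfah dyt uby fyi
Hunk 2: at line 2 remove [hfah,dyt] add [ftfok] -> 5 lines: znhbn qly ftfok uby fyi
Hunk 3: at line 1 remove [qly,ftfok,uby] add [uudbd,her] -> 4 lines: znhbn uudbd her fyi
Hunk 4: at line 1 remove [uudbd,her] add [xkup] -> 3 lines: znhbn xkup fyi
Hunk 5: at line 1 remove [xkup] add [upnwh,ecku] -> 4 lines: znhbn upnwh ecku fyi
Final line 3: ecku

Answer: ecku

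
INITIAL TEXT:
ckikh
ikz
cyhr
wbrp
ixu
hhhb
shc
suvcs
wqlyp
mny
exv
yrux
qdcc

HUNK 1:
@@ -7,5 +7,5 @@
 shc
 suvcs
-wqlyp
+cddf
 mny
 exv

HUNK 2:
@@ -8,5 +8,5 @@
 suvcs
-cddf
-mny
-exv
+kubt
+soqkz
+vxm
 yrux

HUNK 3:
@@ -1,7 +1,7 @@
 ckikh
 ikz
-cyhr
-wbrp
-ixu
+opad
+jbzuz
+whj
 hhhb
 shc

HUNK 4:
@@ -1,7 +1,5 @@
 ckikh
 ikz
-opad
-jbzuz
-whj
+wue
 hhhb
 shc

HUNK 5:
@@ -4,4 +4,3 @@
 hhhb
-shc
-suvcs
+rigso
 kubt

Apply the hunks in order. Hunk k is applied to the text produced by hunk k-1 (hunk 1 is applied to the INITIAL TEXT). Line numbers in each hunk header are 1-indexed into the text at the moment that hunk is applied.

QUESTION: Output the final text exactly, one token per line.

Hunk 1: at line 7 remove [wqlyp] add [cddf] -> 13 lines: ckikh ikz cyhr wbrp ixu hhhb shc suvcs cddf mny exv yrux qdcc
Hunk 2: at line 8 remove [cddf,mny,exv] add [kubt,soqkz,vxm] -> 13 lines: ckikh ikz cyhr wbrp ixu hhhb shc suvcs kubt soqkz vxm yrux qdcc
Hunk 3: at line 1 remove [cyhr,wbrp,ixu] add [opad,jbzuz,whj] -> 13 lines: ckikh ikz opad jbzuz whj hhhb shc suvcs kubt soqkz vxm yrux qdcc
Hunk 4: at line 1 remove [opad,jbzuz,whj] add [wue] -> 11 lines: ckikh ikz wue hhhb shc suvcs kubt soqkz vxm yrux qdcc
Hunk 5: at line 4 remove [shc,suvcs] add [rigso] -> 10 lines: ckikh ikz wue hhhb rigso kubt soqkz vxm yrux qdcc

Answer: ckikh
ikz
wue
hhhb
rigso
kubt
soqkz
vxm
yrux
qdcc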